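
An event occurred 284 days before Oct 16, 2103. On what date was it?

−16 → Sep 30, 2103 (end of Sep, 30 days; 268 left).
−30 → Aug 31, 2103 (end of Aug, 31 days; 238 left).
−31 → Jul 31, 2103 (end of Jul, 31 days; 207 left).
−31 → Jun 30, 2103 (end of Jun, 30 days; 176 left).
−30 → May 31, 2103 (end of May, 31 days; 146 left).
−31 → Apr 30, 2103 (end of Apr, 30 days; 115 left).
−30 → Mar 31, 2103 (end of Mar, 31 days; 85 left).
−31 → Feb 28, 2103 (end of Feb, 28 days; 54 left).
−28 → Jan 31, 2103 (end of Jan, 31 days; 26 left).
−26 → Jan 5, 2103.

January 5, 2103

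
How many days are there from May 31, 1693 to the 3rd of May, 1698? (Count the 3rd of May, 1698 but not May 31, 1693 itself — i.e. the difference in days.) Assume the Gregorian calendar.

May 31, 1693 → May 31, 1694: 365 days.
May 31, 1694 → May 31, 1695: 365 days.
May 31, 1695 → May 31, 1696: 366 days (Feb 29, 1696 is in that span).
May 31, 1696 → May 31, 1697: 365 days.
May 31, 1697 → Jun 30, 1697: 30 days (May has 31).
Jun 30, 1697 → Jul 30, 1697: 30 days (June has 30).
Jul 30, 1697 → Aug 30, 1697: 31 days (July has 31).
Aug 30, 1697 → Sep 30, 1697: 31 days (August has 31).
Sep 30, 1697 → Oct 30, 1697: 30 days (September has 30).
Oct 30, 1697 → Nov 30, 1697: 31 days (October has 31).
Nov 30, 1697 → Dec 30, 1697: 30 days (November has 30).
Dec 30, 1697 → Jan 30, 1698: 31 days (December has 31).
Jan 30, 1698 → Feb 28, 1698: 29 days (January has 31).
Feb 28, 1698 → Mar 28, 1698: 28 days (February has 28).
Mar 28, 1698 → Apr 28, 1698: 31 days (March has 31).
Apr 28, 1698 → May 3, 1698: 5 days.
Total: 1798 days.

1798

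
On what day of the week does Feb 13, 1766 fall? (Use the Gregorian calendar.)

Doomsday rule: the anchor day for the 1700s is Sunday. For year 66: 66÷12 = 5 r 6, and 6÷4 = 1, so 5+6+1 = 12.
Sunday + 12 ≡ Friday — that's 1766's doomsday.
In February the doomsday date is Feb 28 (1766 is not a leap year).
Feb 13 is 15 days before Feb 28; 15 mod 7 = 1, so Friday − 1 = Thursday.

Thursday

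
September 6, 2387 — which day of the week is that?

Sunday

Doomsday rule: the anchor day for the 2300s is Wednesday. For year 87: 87÷12 = 7 r 3, and 3÷4 = 0, so 7+3+0 = 10.
Wednesday + 10 ≡ Saturday — that's 2387's doomsday.
In September the doomsday date is Sep 5.
Sep 6 is 1 day after Sep 5; 1 mod 7 = 1, so Saturday + 1 = Sunday.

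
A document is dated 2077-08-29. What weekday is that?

Sunday

January 1, 2077 is a Friday.
Jan 1, 2077 → Feb 1, 2077: 31 days (January has 31).
Feb 1, 2077 → Mar 1, 2077: 28 days (February has 28).
Mar 1, 2077 → Apr 1, 2077: 31 days (March has 31).
Apr 1, 2077 → May 1, 2077: 30 days (April has 30).
May 1, 2077 → Jun 1, 2077: 31 days (May has 31).
Jun 1, 2077 → Jul 1, 2077: 30 days (June has 30).
Jul 1, 2077 → Aug 1, 2077: 31 days (July has 31).
Aug 1, 2077 → Aug 29, 2077: 28 days.
Total: 240 days.
240 mod 7 = 2, so Friday + 2 = Sunday.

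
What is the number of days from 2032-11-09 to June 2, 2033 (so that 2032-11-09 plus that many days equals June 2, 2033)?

Nov 9, 2032 → Dec 9, 2032: 30 days (November has 30).
Dec 9, 2032 → Jan 9, 2033: 31 days (December has 31).
Jan 9, 2033 → Feb 9, 2033: 31 days (January has 31).
Feb 9, 2033 → Mar 9, 2033: 28 days (February has 28).
Mar 9, 2033 → Apr 9, 2033: 31 days (March has 31).
Apr 9, 2033 → May 9, 2033: 30 days (April has 30).
May 9, 2033 → Jun 2, 2033: 24 days.
Total: 205 days.

205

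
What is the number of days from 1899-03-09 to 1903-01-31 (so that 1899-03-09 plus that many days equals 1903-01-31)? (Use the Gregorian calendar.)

1423

Mar 9, 1899 → Mar 9, 1900: 365 days.
Mar 9, 1900 → Mar 9, 1901: 365 days.
Mar 9, 1901 → Mar 9, 1902: 365 days.
Mar 9, 1902 → Apr 9, 1902: 31 days (March has 31).
Apr 9, 1902 → May 9, 1902: 30 days (April has 30).
May 9, 1902 → Jun 9, 1902: 31 days (May has 31).
Jun 9, 1902 → Jul 9, 1902: 30 days (June has 30).
Jul 9, 1902 → Aug 9, 1902: 31 days (July has 31).
Aug 9, 1902 → Sep 9, 1902: 31 days (August has 31).
Sep 9, 1902 → Oct 9, 1902: 30 days (September has 30).
Oct 9, 1902 → Nov 9, 1902: 31 days (October has 31).
Nov 9, 1902 → Dec 9, 1902: 30 days (November has 30).
Dec 9, 1902 → Jan 9, 1903: 31 days (December has 31).
Jan 9, 1903 → Jan 31, 1903: 22 days.
Total: 1423 days.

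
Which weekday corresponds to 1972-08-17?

Doomsday rule: the anchor day for the 1900s is Wednesday. For year 72: 72÷12 = 6 r 0, and 0÷4 = 0, so 6+0+0 = 6.
Wednesday + 6 ≡ Tuesday — that's 1972's doomsday.
In August the doomsday date is Aug 8.
Aug 17 is 9 days after Aug 8; 9 mod 7 = 2, so Tuesday + 2 = Thursday.

Thursday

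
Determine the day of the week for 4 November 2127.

Doomsday rule: the anchor day for the 2100s is Sunday. For year 27: 27÷12 = 2 r 3, and 3÷4 = 0, so 2+3+0 = 5.
Sunday + 5 ≡ Friday — that's 2127's doomsday.
In November the doomsday date is Nov 7.
Nov 4 is 3 days before Nov 7; 3 mod 7 = 3, so Friday − 3 = Tuesday.

Tuesday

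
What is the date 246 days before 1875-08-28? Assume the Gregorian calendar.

December 25, 1874

−28 → Jul 31, 1875 (end of Jul, 31 days; 218 left).
−31 → Jun 30, 1875 (end of Jun, 30 days; 187 left).
−30 → May 31, 1875 (end of May, 31 days; 157 left).
−31 → Apr 30, 1875 (end of Apr, 30 days; 126 left).
−30 → Mar 31, 1875 (end of Mar, 31 days; 96 left).
−31 → Feb 28, 1875 (end of Feb, 28 days; 65 left).
−28 → Jan 31, 1875 (end of Jan, 31 days; 37 left).
−31 → Dec 31, 1874 (end of Dec, 31 days; 6 left).
−6 → Dec 25, 1874.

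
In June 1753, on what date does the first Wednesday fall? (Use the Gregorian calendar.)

June 6, 1753

June 1, 1753 is a Friday.
The first Wednesday is therefore June 6 (5 days later).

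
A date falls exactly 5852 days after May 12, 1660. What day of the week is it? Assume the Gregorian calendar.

Wednesday

May 12, 1660 is a Wednesday.
5852 mod 7 = 0, so 5852 days after a Wednesday is Wednesday + 0 = Wednesday.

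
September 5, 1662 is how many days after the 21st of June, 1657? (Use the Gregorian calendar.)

Jun 21, 1657 → Jun 21, 1658: 365 days.
Jun 21, 1658 → Jun 21, 1659: 365 days.
Jun 21, 1659 → Jun 21, 1660: 366 days (Feb 29, 1660 is in that span).
Jun 21, 1660 → Jun 21, 1661: 365 days.
Jun 21, 1661 → Jun 21, 1662: 365 days.
Jun 21, 1662 → Jul 21, 1662: 30 days (June has 30).
Jul 21, 1662 → Aug 21, 1662: 31 days (July has 31).
Aug 21, 1662 → Sep 5, 1662: 15 days.
Total: 1902 days.

1902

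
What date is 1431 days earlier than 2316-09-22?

−366 (one year; includes Feb 29, 2316) → Sep 22, 2315 (1065 left).
−365 (one year) → Sep 22, 2314 (700 left).
−365 (one year) → Sep 22, 2313 (335 left).
−22 → Aug 31, 2313 (end of Aug, 31 days; 313 left).
−31 → Jul 31, 2313 (end of Jul, 31 days; 282 left).
−31 → Jun 30, 2313 (end of Jun, 30 days; 251 left).
−30 → May 31, 2313 (end of May, 31 days; 221 left).
−31 → Apr 30, 2313 (end of Apr, 30 days; 190 left).
−30 → Mar 31, 2313 (end of Mar, 31 days; 160 left).
−31 → Feb 28, 2313 (end of Feb, 28 days; 129 left).
−28 → Jan 31, 2313 (end of Jan, 31 days; 101 left).
−31 → Dec 31, 2312 (end of Dec, 31 days; 70 left).
−31 → Nov 30, 2312 (end of Nov, 30 days; 39 left).
−30 → Oct 31, 2312 (end of Oct, 31 days; 9 left).
−9 → Oct 22, 2312.

October 22, 2312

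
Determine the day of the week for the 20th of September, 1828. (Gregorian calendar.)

Saturday

Doomsday rule: the anchor day for the 1800s is Friday. For year 28: 28÷12 = 2 r 4, and 4÷4 = 1, so 2+4+1 = 7.
Friday + 7 ≡ Friday — that's 1828's doomsday.
In September the doomsday date is Sep 5.
Sep 20 is 15 days after Sep 5; 15 mod 7 = 1, so Friday + 1 = Saturday.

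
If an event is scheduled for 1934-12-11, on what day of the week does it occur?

Tuesday

Doomsday rule: the anchor day for the 1900s is Wednesday. For year 34: 34÷12 = 2 r 10, and 10÷4 = 2, so 2+10+2 = 14.
Wednesday + 14 ≡ Wednesday — that's 1934's doomsday.
In December the doomsday date is Dec 12.
Dec 11 is 1 day before Dec 12; 1 mod 7 = 1, so Wednesday − 1 = Tuesday.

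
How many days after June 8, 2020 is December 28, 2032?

4586

Jun 8, 2020 → Jun 8, 2021: 365 days.
Jun 8, 2021 → Jun 8, 2022: 365 days.
Jun 8, 2022 → Jun 8, 2023: 365 days.
Jun 8, 2023 → Jun 8, 2024: 366 days (Feb 29, 2024 is in that span).
Jun 8, 2024 → Jun 8, 2025: 365 days.
Jun 8, 2025 → Jun 8, 2026: 365 days.
Jun 8, 2026 → Jun 8, 2027: 365 days.
Jun 8, 2027 → Jun 8, 2028: 366 days (Feb 29, 2028 is in that span).
Jun 8, 2028 → Jun 8, 2029: 365 days.
Jun 8, 2029 → Jun 8, 2030: 365 days.
Jun 8, 2030 → Jun 8, 2031: 365 days.
Jun 8, 2031 → Jun 8, 2032: 366 days (Feb 29, 2032 is in that span).
Jun 8, 2032 → Jul 8, 2032: 30 days (June has 30).
Jul 8, 2032 → Aug 8, 2032: 31 days (July has 31).
Aug 8, 2032 → Sep 8, 2032: 31 days (August has 31).
Sep 8, 2032 → Oct 8, 2032: 30 days (September has 30).
Oct 8, 2032 → Nov 8, 2032: 31 days (October has 31).
Nov 8, 2032 → Dec 8, 2032: 30 days (November has 30).
Dec 8, 2032 → Dec 28, 2032: 20 days.
Total: 4586 days.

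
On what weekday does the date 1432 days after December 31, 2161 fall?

Dec 31, 2161 is a Thursday.
1432 mod 7 = 4, so 1432 days after a Thursday is Thursday + 4 = Monday.

Monday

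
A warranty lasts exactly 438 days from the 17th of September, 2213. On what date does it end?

+365 (one year) → Sep 17, 2214 (73 left).
Sep has 30 days: +14 → Oct 1, 2214 (59 left).
Oct has 31 days: +31 → Nov 1, 2214 (28 left).
+28 → Nov 29, 2214.

November 29, 2214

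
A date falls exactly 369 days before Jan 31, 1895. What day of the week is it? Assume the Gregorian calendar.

First find the weekday of Jan 31, 1895. Doomsday rule: the anchor day for the 1800s is Friday. For year 95: 95÷12 = 7 r 11, and 11÷4 = 2, so 7+11+2 = 20.
Friday + 20 ≡ Thursday — that's 1895's doomsday.
In January the doomsday date is Jan 3 (1895 is not a leap year).
Jan 31 is 28 days after Jan 3; 28 mod 7 = 0, so Thursday + 0 = Thursday.
369 mod 7 = 5, so 369 days before a Thursday is Thursday − 5 = Saturday.

Saturday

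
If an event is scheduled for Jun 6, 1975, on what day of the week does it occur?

January 1, 1975 is a Wednesday.
Jan 1, 1975 → Feb 1, 1975: 31 days (January has 31).
Feb 1, 1975 → Mar 1, 1975: 28 days (February has 28).
Mar 1, 1975 → Apr 1, 1975: 31 days (March has 31).
Apr 1, 1975 → May 1, 1975: 30 days (April has 30).
May 1, 1975 → Jun 1, 1975: 31 days (May has 31).
Jun 1, 1975 → Jun 6, 1975: 5 days.
Total: 156 days.
156 mod 7 = 2, so Wednesday + 2 = Friday.

Friday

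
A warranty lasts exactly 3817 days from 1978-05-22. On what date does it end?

November 2, 1988

+365 (one year) → May 22, 1979 (3452 left).
+366 (one year; includes Feb 29, 1980) → May 22, 1980 (3086 left).
+365 (one year) → May 22, 1981 (2721 left).
+365 (one year) → May 22, 1982 (2356 left).
+365 (one year) → May 22, 1983 (1991 left).
+366 (one year; includes Feb 29, 1984) → May 22, 1984 (1625 left).
+365 (one year) → May 22, 1985 (1260 left).
+365 (one year) → May 22, 1986 (895 left).
+365 (one year) → May 22, 1987 (530 left).
+366 (one year; includes Feb 29, 1988) → May 22, 1988 (164 left).
May has 31 days: +10 → Jun 1, 1988 (154 left).
Jun has 30 days: +30 → Jul 1, 1988 (124 left).
Jul has 31 days: +31 → Aug 1, 1988 (93 left).
Aug has 31 days: +31 → Sep 1, 1988 (62 left).
Sep has 30 days: +30 → Oct 1, 1988 (32 left).
Oct has 31 days: +31 → Nov 1, 1988 (1 left).
+1 → Nov 2, 1988.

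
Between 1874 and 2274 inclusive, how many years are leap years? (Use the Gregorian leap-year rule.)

Multiples of 4 in [1874,2274]: 100.
Of those, multiples of 100: 4 (not leap unless ÷400).
Multiples of 400: 1.
Leap years = 100 − 4 + 1 = 97.

97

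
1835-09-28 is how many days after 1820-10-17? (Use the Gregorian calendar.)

5459

Oct 17, 1820 → Oct 17, 1821: 365 days.
Oct 17, 1821 → Oct 17, 1822: 365 days.
Oct 17, 1822 → Oct 17, 1823: 365 days.
Oct 17, 1823 → Oct 17, 1824: 366 days (Feb 29, 1824 is in that span).
Oct 17, 1824 → Oct 17, 1825: 365 days.
Oct 17, 1825 → Oct 17, 1826: 365 days.
Oct 17, 1826 → Oct 17, 1827: 365 days.
Oct 17, 1827 → Oct 17, 1828: 366 days (Feb 29, 1828 is in that span).
Oct 17, 1828 → Oct 17, 1829: 365 days.
Oct 17, 1829 → Oct 17, 1830: 365 days.
Oct 17, 1830 → Oct 17, 1831: 365 days.
Oct 17, 1831 → Oct 17, 1832: 366 days (Feb 29, 1832 is in that span).
Oct 17, 1832 → Oct 17, 1833: 365 days.
Oct 17, 1833 → Oct 17, 1834: 365 days.
Oct 17, 1834 → Nov 17, 1834: 31 days (October has 31).
Nov 17, 1834 → Dec 17, 1834: 30 days (November has 30).
Dec 17, 1834 → Jan 17, 1835: 31 days (December has 31).
Jan 17, 1835 → Feb 17, 1835: 31 days (January has 31).
Feb 17, 1835 → Mar 17, 1835: 28 days (February has 28).
Mar 17, 1835 → Apr 17, 1835: 31 days (March has 31).
Apr 17, 1835 → May 17, 1835: 30 days (April has 30).
May 17, 1835 → Jun 17, 1835: 31 days (May has 31).
Jun 17, 1835 → Jul 17, 1835: 30 days (June has 30).
Jul 17, 1835 → Aug 17, 1835: 31 days (July has 31).
Aug 17, 1835 → Sep 17, 1835: 31 days (August has 31).
Sep 17, 1835 → Sep 28, 1835: 11 days.
Total: 5459 days.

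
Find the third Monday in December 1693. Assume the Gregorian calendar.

December 21, 1693

December 1, 1693 is a Tuesday.
The first Monday is therefore December 7 (6 days later).
The third Monday is 7 + 2×7 = December 21.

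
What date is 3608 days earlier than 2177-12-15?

January 29, 2168

−365 (one year) → Dec 15, 2176 (3243 left).
−366 (one year; includes Feb 29, 2176) → Dec 15, 2175 (2877 left).
−365 (one year) → Dec 15, 2174 (2512 left).
−365 (one year) → Dec 15, 2173 (2147 left).
−365 (one year) → Dec 15, 2172 (1782 left).
−366 (one year; includes Feb 29, 2172) → Dec 15, 2171 (1416 left).
−365 (one year) → Dec 15, 2170 (1051 left).
−365 (one year) → Dec 15, 2169 (686 left).
−365 (one year) → Dec 15, 2168 (321 left).
−15 → Nov 30, 2168 (end of Nov, 30 days; 306 left).
−30 → Oct 31, 2168 (end of Oct, 31 days; 276 left).
−31 → Sep 30, 2168 (end of Sep, 30 days; 245 left).
−30 → Aug 31, 2168 (end of Aug, 31 days; 215 left).
−31 → Jul 31, 2168 (end of Jul, 31 days; 184 left).
−31 → Jun 30, 2168 (end of Jun, 30 days; 153 left).
−30 → May 31, 2168 (end of May, 31 days; 123 left).
−31 → Apr 30, 2168 (end of Apr, 30 days; 92 left).
−30 → Mar 31, 2168 (end of Mar, 31 days; 62 left).
−31 → Feb 29, 2168 (end of Feb, 29 days; 31 left).
−29 → Jan 31, 2168 (end of Jan, 31 days; 2 left).
−2 → Jan 29, 2168.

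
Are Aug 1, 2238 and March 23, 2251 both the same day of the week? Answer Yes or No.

No

From Aug 1, 2238 to Mar 23, 2251 is 4617 days.
4617 mod 7 = 4, so they are different weekdays.
(Aug 1, 2238 is a Wednesday; Mar 23, 2251 is a Sunday.)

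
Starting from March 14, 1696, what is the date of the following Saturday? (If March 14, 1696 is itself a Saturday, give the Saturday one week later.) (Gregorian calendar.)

Mar 14, 1696 is a Wednesday.
From Wednesday to the next Saturday is 3 days.
Mar 14, 1696 + 3 = Mar 17, 1696.

March 17, 1696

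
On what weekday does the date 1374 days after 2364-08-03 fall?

Aug 3, 2364 is a Monday.
1374 mod 7 = 2, so 1374 days after a Monday is Monday + 2 = Wednesday.

Wednesday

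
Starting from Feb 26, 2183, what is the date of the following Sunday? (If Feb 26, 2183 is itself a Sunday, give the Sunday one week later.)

Feb 26, 2183 is a Wednesday.
From Wednesday to the next Sunday is 4 days.
Feb 26, 2183 + 4 = Mar 2, 2183.

March 2, 2183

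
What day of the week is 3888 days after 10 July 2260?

First find the weekday of Jul 10, 2260. Doomsday rule: the anchor day for the 2200s is Friday. For year 60: 60÷12 = 5 r 0, and 0÷4 = 0, so 5+0+0 = 5.
Friday + 5 ≡ Wednesday — that's 2260's doomsday.
In July the doomsday date is Jul 11.
Jul 10 is 1 day before Jul 11; 1 mod 7 = 1, so Wednesday − 1 = Tuesday.
3888 mod 7 = 3, so 3888 days after a Tuesday is Tuesday + 3 = Friday.

Friday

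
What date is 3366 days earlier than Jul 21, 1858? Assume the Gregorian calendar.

−365 (one year) → Jul 21, 1857 (3001 left).
−365 (one year) → Jul 21, 1856 (2636 left).
−366 (one year; includes Feb 29, 1856) → Jul 21, 1855 (2270 left).
−365 (one year) → Jul 21, 1854 (1905 left).
−365 (one year) → Jul 21, 1853 (1540 left).
−365 (one year) → Jul 21, 1852 (1175 left).
−366 (one year; includes Feb 29, 1852) → Jul 21, 1851 (809 left).
−365 (one year) → Jul 21, 1850 (444 left).
−365 (one year) → Jul 21, 1849 (79 left).
−21 → Jun 30, 1849 (end of Jun, 30 days; 58 left).
−30 → May 31, 1849 (end of May, 31 days; 28 left).
−28 → May 3, 1849.

May 3, 1849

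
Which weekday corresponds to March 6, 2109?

Doomsday rule: the anchor day for the 2100s is Sunday. For year 09: 9÷12 = 0 r 9, and 9÷4 = 2, so 0+9+2 = 11.
Sunday + 11 ≡ Thursday — that's 2109's doomsday.
In March the doomsday date is Mar 14.
Mar 6 is 8 days before Mar 14; 8 mod 7 = 1, so Thursday − 1 = Wednesday.

Wednesday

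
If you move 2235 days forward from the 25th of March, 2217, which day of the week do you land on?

Mar 25, 2217 is a Tuesday.
2235 mod 7 = 2, so 2235 days after a Tuesday is Tuesday + 2 = Thursday.

Thursday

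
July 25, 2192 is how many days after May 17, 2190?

May 17, 2190 → May 17, 2191: 365 days.
May 17, 2191 → May 17, 2192: 366 days (Feb 29, 2192 is in that span).
May 17, 2192 → Jun 17, 2192: 31 days (May has 31).
Jun 17, 2192 → Jul 17, 2192: 30 days (June has 30).
Jul 17, 2192 → Jul 25, 2192: 8 days.
Total: 800 days.

800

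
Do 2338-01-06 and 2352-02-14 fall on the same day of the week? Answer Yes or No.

From Jan 6, 2338 to Feb 14, 2352 is 5152 days.
5152 mod 7 = 0, so they are the same weekday.
(Jan 6, 2338 is a Thursday; Feb 14, 2352 is a Thursday.)

Yes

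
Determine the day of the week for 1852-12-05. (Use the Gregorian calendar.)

Sunday

Doomsday rule: the anchor day for the 1800s is Friday. For year 52: 52÷12 = 4 r 4, and 4÷4 = 1, so 4+4+1 = 9.
Friday + 9 ≡ Sunday — that's 1852's doomsday.
In December the doomsday date is Dec 12.
Dec 5 is 7 days before Dec 12; 7 mod 7 = 0, so Sunday − 0 = Sunday.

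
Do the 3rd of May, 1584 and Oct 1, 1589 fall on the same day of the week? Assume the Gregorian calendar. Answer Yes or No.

From May 3, 1584 to Oct 1, 1589 is 1977 days.
1977 mod 7 = 3, so they are different weekdays.
(May 3, 1584 is a Thursday; Oct 1, 1589 is a Sunday.)

No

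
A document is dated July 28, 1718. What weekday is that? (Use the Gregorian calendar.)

Thursday

Doomsday rule: the anchor day for the 1700s is Sunday. For year 18: 18÷12 = 1 r 6, and 6÷4 = 1, so 1+6+1 = 8.
Sunday + 8 ≡ Monday — that's 1718's doomsday.
In July the doomsday date is Jul 11.
Jul 28 is 17 days after Jul 11; 17 mod 7 = 3, so Monday + 3 = Thursday.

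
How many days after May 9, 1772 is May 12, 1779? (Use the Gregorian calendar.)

May 9, 1772 → May 9, 1773: 365 days.
May 9, 1773 → May 9, 1774: 365 days.
May 9, 1774 → May 9, 1775: 365 days.
May 9, 1775 → May 9, 1776: 366 days (Feb 29, 1776 is in that span).
May 9, 1776 → May 9, 1777: 365 days.
May 9, 1777 → May 9, 1778: 365 days.
May 9, 1778 → Jun 9, 1778: 31 days (May has 31).
Jun 9, 1778 → Jul 9, 1778: 30 days (June has 30).
Jul 9, 1778 → Aug 9, 1778: 31 days (July has 31).
Aug 9, 1778 → Sep 9, 1778: 31 days (August has 31).
Sep 9, 1778 → Oct 9, 1778: 30 days (September has 30).
Oct 9, 1778 → Nov 9, 1778: 31 days (October has 31).
Nov 9, 1778 → Dec 9, 1778: 30 days (November has 30).
Dec 9, 1778 → Jan 9, 1779: 31 days (December has 31).
Jan 9, 1779 → Feb 9, 1779: 31 days (January has 31).
Feb 9, 1779 → Mar 9, 1779: 28 days (February has 28).
Mar 9, 1779 → Apr 9, 1779: 31 days (March has 31).
Apr 9, 1779 → May 9, 1779: 30 days (April has 30).
May 9, 1779 → May 12, 1779: 3 days.
Total: 2559 days.

2559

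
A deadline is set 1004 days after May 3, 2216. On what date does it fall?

February 1, 2219

+365 (one year) → May 3, 2217 (639 left).
+365 (one year) → May 3, 2218 (274 left).
May has 31 days: +29 → Jun 1, 2218 (245 left).
Jun has 30 days: +30 → Jul 1, 2218 (215 left).
Jul has 31 days: +31 → Aug 1, 2218 (184 left).
Aug has 31 days: +31 → Sep 1, 2218 (153 left).
Sep has 30 days: +30 → Oct 1, 2218 (123 left).
Oct has 31 days: +31 → Nov 1, 2218 (92 left).
Nov has 30 days: +30 → Dec 1, 2218 (62 left).
Dec has 31 days: +31 → Jan 1, 2219 (31 left).
Jan has 31 days: +31 → Feb 1, 2219 (0 left).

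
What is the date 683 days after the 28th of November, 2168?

October 12, 2170

+365 (one year) → Nov 28, 2169 (318 left).
Nov has 30 days: +3 → Dec 1, 2169 (315 left).
Dec has 31 days: +31 → Jan 1, 2170 (284 left).
Jan has 31 days: +31 → Feb 1, 2170 (253 left).
Feb has 28 days: +28 → Mar 1, 2170 (225 left).
Mar has 31 days: +31 → Apr 1, 2170 (194 left).
Apr has 30 days: +30 → May 1, 2170 (164 left).
May has 31 days: +31 → Jun 1, 2170 (133 left).
Jun has 30 days: +30 → Jul 1, 2170 (103 left).
Jul has 31 days: +31 → Aug 1, 2170 (72 left).
Aug has 31 days: +31 → Sep 1, 2170 (41 left).
Sep has 30 days: +30 → Oct 1, 2170 (11 left).
+11 → Oct 12, 2170.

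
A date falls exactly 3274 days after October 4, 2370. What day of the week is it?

Oct 4, 2370 is a Sunday.
3274 mod 7 = 5, so 3274 days after a Sunday is Sunday + 5 = Friday.

Friday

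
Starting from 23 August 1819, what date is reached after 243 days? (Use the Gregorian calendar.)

Aug has 31 days: +9 → Sep 1, 1819 (234 left).
Sep has 30 days: +30 → Oct 1, 1819 (204 left).
Oct has 31 days: +31 → Nov 1, 1819 (173 left).
Nov has 30 days: +30 → Dec 1, 1819 (143 left).
Dec has 31 days: +31 → Jan 1, 1820 (112 left).
Jan has 31 days: +31 → Feb 1, 1820 (81 left).
Feb has 29 days: +29 → Mar 1, 1820 (52 left).
Mar has 31 days: +31 → Apr 1, 1820 (21 left).
+21 → Apr 22, 1820.

April 22, 1820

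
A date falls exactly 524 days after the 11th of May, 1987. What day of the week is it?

Sunday

First find the weekday of May 11, 1987. Doomsday rule: the anchor day for the 1900s is Wednesday. For year 87: 87÷12 = 7 r 3, and 3÷4 = 0, so 7+3+0 = 10.
Wednesday + 10 ≡ Saturday — that's 1987's doomsday.
In May the doomsday date is May 9.
May 11 is 2 days after May 9; 2 mod 7 = 2, so Saturday + 2 = Monday.
524 mod 7 = 6, so 524 days after a Monday is Monday + 6 = Sunday.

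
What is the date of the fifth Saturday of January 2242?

January 1, 2242 is a Saturday.
The first Saturday is therefore January 1 (same day).
The fifth Saturday is 1 + 4×7 = January 29.

January 29, 2242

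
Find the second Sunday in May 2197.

May 14, 2197

May 1, 2197 is a Monday.
The first Sunday is therefore May 7 (6 days later).
The second Sunday is 7 + 1×7 = May 14.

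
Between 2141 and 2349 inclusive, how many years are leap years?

50

Multiples of 4 in [2141,2349]: 52.
Of those, multiples of 100: 2 (not leap unless ÷400).
Multiples of 400: 0.
Leap years = 52 − 2 + 0 = 50.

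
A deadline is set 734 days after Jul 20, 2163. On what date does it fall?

+366 (one year; includes Feb 29, 2164) → Jul 20, 2164 (368 left).
Jul has 31 days: +12 → Aug 1, 2164 (356 left).
Aug has 31 days: +31 → Sep 1, 2164 (325 left).
Sep has 30 days: +30 → Oct 1, 2164 (295 left).
Oct has 31 days: +31 → Nov 1, 2164 (264 left).
Nov has 30 days: +30 → Dec 1, 2164 (234 left).
Dec has 31 days: +31 → Jan 1, 2165 (203 left).
Jan has 31 days: +31 → Feb 1, 2165 (172 left).
Feb has 28 days: +28 → Mar 1, 2165 (144 left).
Mar has 31 days: +31 → Apr 1, 2165 (113 left).
Apr has 30 days: +30 → May 1, 2165 (83 left).
May has 31 days: +31 → Jun 1, 2165 (52 left).
Jun has 30 days: +30 → Jul 1, 2165 (22 left).
+22 → Jul 23, 2165.

July 23, 2165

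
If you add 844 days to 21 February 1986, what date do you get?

June 14, 1988

+365 (one year) → Feb 21, 1987 (479 left).
+365 (one year) → Feb 21, 1988 (114 left).
Feb has 29 days: +9 → Mar 1, 1988 (105 left).
Mar has 31 days: +31 → Apr 1, 1988 (74 left).
Apr has 30 days: +30 → May 1, 1988 (44 left).
May has 31 days: +31 → Jun 1, 1988 (13 left).
+13 → Jun 14, 1988.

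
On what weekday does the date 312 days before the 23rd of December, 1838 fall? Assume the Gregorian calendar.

Wednesday

Dec 23, 1838 is a Sunday.
312 mod 7 = 4, so 312 days before a Sunday is Sunday − 4 = Wednesday.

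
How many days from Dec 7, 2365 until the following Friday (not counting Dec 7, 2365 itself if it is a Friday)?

3

Dec 7, 2365 is a Tuesday.
From Tuesday to the next Friday is 3 days.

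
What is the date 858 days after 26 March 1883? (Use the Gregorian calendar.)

July 31, 1885

+366 (one year; includes Feb 29, 1884) → Mar 26, 1884 (492 left).
+365 (one year) → Mar 26, 1885 (127 left).
Mar has 31 days: +6 → Apr 1, 1885 (121 left).
Apr has 30 days: +30 → May 1, 1885 (91 left).
May has 31 days: +31 → Jun 1, 1885 (60 left).
Jun has 30 days: +30 → Jul 1, 1885 (30 left).
+30 → Jul 31, 1885.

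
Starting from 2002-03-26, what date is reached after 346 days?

March 7, 2003

Mar has 31 days: +6 → Apr 1, 2002 (340 left).
Apr has 30 days: +30 → May 1, 2002 (310 left).
May has 31 days: +31 → Jun 1, 2002 (279 left).
Jun has 30 days: +30 → Jul 1, 2002 (249 left).
Jul has 31 days: +31 → Aug 1, 2002 (218 left).
Aug has 31 days: +31 → Sep 1, 2002 (187 left).
Sep has 30 days: +30 → Oct 1, 2002 (157 left).
Oct has 31 days: +31 → Nov 1, 2002 (126 left).
Nov has 30 days: +30 → Dec 1, 2002 (96 left).
Dec has 31 days: +31 → Jan 1, 2003 (65 left).
Jan has 31 days: +31 → Feb 1, 2003 (34 left).
Feb has 28 days: +28 → Mar 1, 2003 (6 left).
+6 → Mar 7, 2003.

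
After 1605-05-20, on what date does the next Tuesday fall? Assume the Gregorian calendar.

May 20, 1605 is a Friday.
From Friday to the next Tuesday is 4 days.
May 20, 1605 + 4 = May 24, 1605.

May 24, 1605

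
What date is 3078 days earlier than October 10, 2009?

−365 (one year) → Oct 10, 2008 (2713 left).
−366 (one year; includes Feb 29, 2008) → Oct 10, 2007 (2347 left).
−365 (one year) → Oct 10, 2006 (1982 left).
−365 (one year) → Oct 10, 2005 (1617 left).
−365 (one year) → Oct 10, 2004 (1252 left).
−366 (one year; includes Feb 29, 2004) → Oct 10, 2003 (886 left).
−365 (one year) → Oct 10, 2002 (521 left).
−365 (one year) → Oct 10, 2001 (156 left).
−10 → Sep 30, 2001 (end of Sep, 30 days; 146 left).
−30 → Aug 31, 2001 (end of Aug, 31 days; 116 left).
−31 → Jul 31, 2001 (end of Jul, 31 days; 85 left).
−31 → Jun 30, 2001 (end of Jun, 30 days; 54 left).
−30 → May 31, 2001 (end of May, 31 days; 24 left).
−24 → May 7, 2001.

May 7, 2001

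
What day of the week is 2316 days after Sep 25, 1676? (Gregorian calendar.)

First find the weekday of Sep 25, 1676. Doomsday rule: the anchor day for the 1600s is Tuesday. For year 76: 76÷12 = 6 r 4, and 4÷4 = 1, so 6+4+1 = 11.
Tuesday + 11 ≡ Saturday — that's 1676's doomsday.
In September the doomsday date is Sep 5.
Sep 25 is 20 days after Sep 5; 20 mod 7 = 6, so Saturday + 6 = Friday.
2316 mod 7 = 6, so 2316 days after a Friday is Friday + 6 = Thursday.

Thursday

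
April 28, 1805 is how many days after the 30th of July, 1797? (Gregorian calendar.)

Jul 30, 1797 → Jul 30, 1798: 365 days.
Jul 30, 1798 → Jul 30, 1799: 365 days.
Jul 30, 1799 → Jul 30, 1800: 365 days.
Jul 30, 1800 → Jul 30, 1801: 365 days.
Jul 30, 1801 → Jul 30, 1802: 365 days.
Jul 30, 1802 → Jul 30, 1803: 365 days.
Jul 30, 1803 → Jul 30, 1804: 366 days (Feb 29, 1804 is in that span).
Jul 30, 1804 → Aug 30, 1804: 31 days (July has 31).
Aug 30, 1804 → Sep 30, 1804: 31 days (August has 31).
Sep 30, 1804 → Oct 30, 1804: 30 days (September has 30).
Oct 30, 1804 → Nov 30, 1804: 31 days (October has 31).
Nov 30, 1804 → Dec 30, 1804: 30 days (November has 30).
Dec 30, 1804 → Jan 30, 1805: 31 days (December has 31).
Jan 30, 1805 → Feb 28, 1805: 29 days (January has 31).
Feb 28, 1805 → Mar 28, 1805: 28 days (February has 28).
Mar 28, 1805 → Apr 28, 1805: 31 days.
Total: 2828 days.

2828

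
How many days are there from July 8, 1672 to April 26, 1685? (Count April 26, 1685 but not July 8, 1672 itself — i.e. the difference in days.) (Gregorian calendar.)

Jul 8, 1672 → Jul 8, 1673: 365 days.
Jul 8, 1673 → Jul 8, 1674: 365 days.
Jul 8, 1674 → Jul 8, 1675: 365 days.
Jul 8, 1675 → Jul 8, 1676: 366 days (Feb 29, 1676 is in that span).
Jul 8, 1676 → Jul 8, 1677: 365 days.
Jul 8, 1677 → Jul 8, 1678: 365 days.
Jul 8, 1678 → Jul 8, 1679: 365 days.
Jul 8, 1679 → Jul 8, 1680: 366 days (Feb 29, 1680 is in that span).
Jul 8, 1680 → Jul 8, 1681: 365 days.
Jul 8, 1681 → Jul 8, 1682: 365 days.
Jul 8, 1682 → Jul 8, 1683: 365 days.
Jul 8, 1683 → Jul 8, 1684: 366 days (Feb 29, 1684 is in that span).
Jul 8, 1684 → Aug 8, 1684: 31 days (July has 31).
Aug 8, 1684 → Sep 8, 1684: 31 days (August has 31).
Sep 8, 1684 → Oct 8, 1684: 30 days (September has 30).
Oct 8, 1684 → Nov 8, 1684: 31 days (October has 31).
Nov 8, 1684 → Dec 8, 1684: 30 days (November has 30).
Dec 8, 1684 → Jan 8, 1685: 31 days (December has 31).
Jan 8, 1685 → Feb 8, 1685: 31 days (January has 31).
Feb 8, 1685 → Mar 8, 1685: 28 days (February has 28).
Mar 8, 1685 → Apr 8, 1685: 31 days (March has 31).
Apr 8, 1685 → Apr 26, 1685: 18 days.
Total: 4675 days.

4675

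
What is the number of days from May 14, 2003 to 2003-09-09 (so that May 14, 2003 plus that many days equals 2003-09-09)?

May 14, 2003 → Jun 14, 2003: 31 days (May has 31).
Jun 14, 2003 → Jul 14, 2003: 30 days (June has 30).
Jul 14, 2003 → Aug 14, 2003: 31 days (July has 31).
Aug 14, 2003 → Sep 9, 2003: 26 days.
Total: 118 days.

118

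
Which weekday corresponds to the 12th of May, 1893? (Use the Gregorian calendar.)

Friday

Doomsday rule: the anchor day for the 1800s is Friday. For year 93: 93÷12 = 7 r 9, and 9÷4 = 2, so 7+9+2 = 18.
Friday + 18 ≡ Tuesday — that's 1893's doomsday.
In May the doomsday date is May 9.
May 12 is 3 days after May 9; 3 mod 7 = 3, so Tuesday + 3 = Friday.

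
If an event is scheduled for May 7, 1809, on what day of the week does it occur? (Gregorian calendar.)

Doomsday rule: the anchor day for the 1800s is Friday. For year 09: 9÷12 = 0 r 9, and 9÷4 = 2, so 0+9+2 = 11.
Friday + 11 ≡ Tuesday — that's 1809's doomsday.
In May the doomsday date is May 9.
May 7 is 2 days before May 9; 2 mod 7 = 2, so Tuesday − 2 = Sunday.

Sunday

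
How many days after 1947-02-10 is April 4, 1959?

4436

Feb 10, 1947 → Feb 10, 1948: 365 days.
Feb 10, 1948 → Feb 10, 1949: 366 days (Feb 29, 1948 is in that span).
Feb 10, 1949 → Feb 10, 1950: 365 days.
Feb 10, 1950 → Feb 10, 1951: 365 days.
Feb 10, 1951 → Feb 10, 1952: 365 days.
Feb 10, 1952 → Feb 10, 1953: 366 days (Feb 29, 1952 is in that span).
Feb 10, 1953 → Feb 10, 1954: 365 days.
Feb 10, 1954 → Feb 10, 1955: 365 days.
Feb 10, 1955 → Feb 10, 1956: 365 days.
Feb 10, 1956 → Feb 10, 1957: 366 days (Feb 29, 1956 is in that span).
Feb 10, 1957 → Feb 10, 1958: 365 days.
Feb 10, 1958 → Feb 10, 1959: 365 days.
Feb 10, 1959 → Mar 10, 1959: 28 days (February has 28).
Mar 10, 1959 → Apr 4, 1959: 25 days.
Total: 4436 days.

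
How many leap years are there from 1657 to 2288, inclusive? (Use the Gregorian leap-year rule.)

153

Multiples of 4 in [1657,2288]: 158.
Of those, multiples of 100: 6 (not leap unless ÷400).
Multiples of 400: 1.
Leap years = 158 − 6 + 1 = 153.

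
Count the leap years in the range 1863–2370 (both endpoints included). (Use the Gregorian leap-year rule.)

123

Multiples of 4 in [1863,2370]: 127.
Of those, multiples of 100: 5 (not leap unless ÷400).
Multiples of 400: 1.
Leap years = 127 − 5 + 1 = 123.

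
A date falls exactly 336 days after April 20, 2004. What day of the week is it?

Tuesday

First find the weekday of Apr 20, 2004. Doomsday rule: the anchor day for the 2000s is Tuesday. For year 04: 4÷12 = 0 r 4, and 4÷4 = 1, so 0+4+1 = 5.
Tuesday + 5 ≡ Sunday — that's 2004's doomsday.
In April the doomsday date is Apr 4.
Apr 20 is 16 days after Apr 4; 16 mod 7 = 2, so Sunday + 2 = Tuesday.
336 mod 7 = 0, so 336 days after a Tuesday is Tuesday + 0 = Tuesday.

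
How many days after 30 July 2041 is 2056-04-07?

Jul 30, 2041 → Jul 30, 2042: 365 days.
Jul 30, 2042 → Jul 30, 2043: 365 days.
Jul 30, 2043 → Jul 30, 2044: 366 days (Feb 29, 2044 is in that span).
Jul 30, 2044 → Jul 30, 2045: 365 days.
Jul 30, 2045 → Jul 30, 2046: 365 days.
Jul 30, 2046 → Jul 30, 2047: 365 days.
Jul 30, 2047 → Jul 30, 2048: 366 days (Feb 29, 2048 is in that span).
Jul 30, 2048 → Jul 30, 2049: 365 days.
Jul 30, 2049 → Jul 30, 2050: 365 days.
Jul 30, 2050 → Jul 30, 2051: 365 days.
Jul 30, 2051 → Jul 30, 2052: 366 days (Feb 29, 2052 is in that span).
Jul 30, 2052 → Jul 30, 2053: 365 days.
Jul 30, 2053 → Jul 30, 2054: 365 days.
Jul 30, 2054 → Jul 30, 2055: 365 days.
Jul 30, 2055 → Aug 30, 2055: 31 days (July has 31).
Aug 30, 2055 → Sep 30, 2055: 31 days (August has 31).
Sep 30, 2055 → Oct 30, 2055: 30 days (September has 30).
Oct 30, 2055 → Nov 30, 2055: 31 days (October has 31).
Nov 30, 2055 → Dec 30, 2055: 30 days (November has 30).
Dec 30, 2055 → Jan 30, 2056: 31 days (December has 31).
Jan 30, 2056 → Feb 29, 2056: 30 days (January has 31).
Feb 29, 2056 → Mar 29, 2056: 29 days (February has 29).
Mar 29, 2056 → Apr 7, 2056: 9 days.
Total: 5365 days.

5365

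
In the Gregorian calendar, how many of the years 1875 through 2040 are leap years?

Multiples of 4 in [1875,2040]: 42.
Of those, multiples of 100: 2 (not leap unless ÷400).
Multiples of 400: 1.
Leap years = 42 − 2 + 1 = 41.

41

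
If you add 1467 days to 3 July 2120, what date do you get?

July 9, 2124

+365 (one year) → Jul 3, 2121 (1102 left).
+365 (one year) → Jul 3, 2122 (737 left).
+365 (one year) → Jul 3, 2123 (372 left).
Jul has 31 days: +29 → Aug 1, 2123 (343 left).
Aug has 31 days: +31 → Sep 1, 2123 (312 left).
Sep has 30 days: +30 → Oct 1, 2123 (282 left).
Oct has 31 days: +31 → Nov 1, 2123 (251 left).
Nov has 30 days: +30 → Dec 1, 2123 (221 left).
Dec has 31 days: +31 → Jan 1, 2124 (190 left).
Jan has 31 days: +31 → Feb 1, 2124 (159 left).
Feb has 29 days: +29 → Mar 1, 2124 (130 left).
Mar has 31 days: +31 → Apr 1, 2124 (99 left).
Apr has 30 days: +30 → May 1, 2124 (69 left).
May has 31 days: +31 → Jun 1, 2124 (38 left).
Jun has 30 days: +30 → Jul 1, 2124 (8 left).
+8 → Jul 9, 2124.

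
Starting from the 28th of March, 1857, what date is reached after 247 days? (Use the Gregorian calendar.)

Mar has 31 days: +4 → Apr 1, 1857 (243 left).
Apr has 30 days: +30 → May 1, 1857 (213 left).
May has 31 days: +31 → Jun 1, 1857 (182 left).
Jun has 30 days: +30 → Jul 1, 1857 (152 left).
Jul has 31 days: +31 → Aug 1, 1857 (121 left).
Aug has 31 days: +31 → Sep 1, 1857 (90 left).
Sep has 30 days: +30 → Oct 1, 1857 (60 left).
Oct has 31 days: +31 → Nov 1, 1857 (29 left).
+29 → Nov 30, 1857.

November 30, 1857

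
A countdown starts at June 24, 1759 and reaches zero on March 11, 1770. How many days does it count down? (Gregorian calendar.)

3913

Jun 24, 1759 → Jun 24, 1760: 366 days (Feb 29, 1760 is in that span).
Jun 24, 1760 → Jun 24, 1761: 365 days.
Jun 24, 1761 → Jun 24, 1762: 365 days.
Jun 24, 1762 → Jun 24, 1763: 365 days.
Jun 24, 1763 → Jun 24, 1764: 366 days (Feb 29, 1764 is in that span).
Jun 24, 1764 → Jun 24, 1765: 365 days.
Jun 24, 1765 → Jun 24, 1766: 365 days.
Jun 24, 1766 → Jun 24, 1767: 365 days.
Jun 24, 1767 → Jun 24, 1768: 366 days (Feb 29, 1768 is in that span).
Jun 24, 1768 → Jun 24, 1769: 365 days.
Jun 24, 1769 → Jul 24, 1769: 30 days (June has 30).
Jul 24, 1769 → Aug 24, 1769: 31 days (July has 31).
Aug 24, 1769 → Sep 24, 1769: 31 days (August has 31).
Sep 24, 1769 → Oct 24, 1769: 30 days (September has 30).
Oct 24, 1769 → Nov 24, 1769: 31 days (October has 31).
Nov 24, 1769 → Dec 24, 1769: 30 days (November has 30).
Dec 24, 1769 → Jan 24, 1770: 31 days (December has 31).
Jan 24, 1770 → Feb 24, 1770: 31 days (January has 31).
Feb 24, 1770 → Mar 11, 1770: 15 days.
Total: 3913 days.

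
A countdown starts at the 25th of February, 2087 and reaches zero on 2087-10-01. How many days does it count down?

218

Feb 25, 2087 → Mar 25, 2087: 28 days (February has 28).
Mar 25, 2087 → Apr 25, 2087: 31 days (March has 31).
Apr 25, 2087 → May 25, 2087: 30 days (April has 30).
May 25, 2087 → Jun 25, 2087: 31 days (May has 31).
Jun 25, 2087 → Jul 25, 2087: 30 days (June has 30).
Jul 25, 2087 → Aug 25, 2087: 31 days (July has 31).
Aug 25, 2087 → Sep 25, 2087: 31 days (August has 31).
Sep 25, 2087 → Oct 1, 2087: 6 days.
Total: 218 days.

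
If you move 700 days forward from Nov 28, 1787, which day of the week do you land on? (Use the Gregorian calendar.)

Nov 28, 1787 is a Wednesday.
700 mod 7 = 0, so 700 days after a Wednesday is Wednesday + 0 = Wednesday.

Wednesday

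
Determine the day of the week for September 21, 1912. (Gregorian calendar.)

January 1, 1912 is a Monday.
Jan 1, 1912 → Feb 1, 1912: 31 days (January has 31).
Feb 1, 1912 → Mar 1, 1912: 29 days (February has 29).
Mar 1, 1912 → Apr 1, 1912: 31 days (March has 31).
Apr 1, 1912 → May 1, 1912: 30 days (April has 30).
May 1, 1912 → Jun 1, 1912: 31 days (May has 31).
Jun 1, 1912 → Jul 1, 1912: 30 days (June has 30).
Jul 1, 1912 → Aug 1, 1912: 31 days (July has 31).
Aug 1, 1912 → Sep 1, 1912: 31 days (August has 31).
Sep 1, 1912 → Sep 21, 1912: 20 days.
Total: 264 days.
264 mod 7 = 5, so Monday + 5 = Saturday.

Saturday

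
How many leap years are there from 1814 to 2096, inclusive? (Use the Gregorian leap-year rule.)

Multiples of 4 in [1814,2096]: 71.
Of those, multiples of 100: 2 (not leap unless ÷400).
Multiples of 400: 1.
Leap years = 71 − 2 + 1 = 70.

70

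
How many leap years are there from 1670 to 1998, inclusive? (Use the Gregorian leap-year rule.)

79

Multiples of 4 in [1670,1998]: 82.
Of those, multiples of 100: 3 (not leap unless ÷400).
Multiples of 400: 0.
Leap years = 82 − 3 + 0 = 79.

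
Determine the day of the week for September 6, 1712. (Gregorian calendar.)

Doomsday rule: the anchor day for the 1700s is Sunday. For year 12: 12÷12 = 1 r 0, and 0÷4 = 0, so 1+0+0 = 1.
Sunday + 1 ≡ Monday — that's 1712's doomsday.
In September the doomsday date is Sep 5.
Sep 6 is 1 day after Sep 5; 1 mod 7 = 1, so Monday + 1 = Tuesday.

Tuesday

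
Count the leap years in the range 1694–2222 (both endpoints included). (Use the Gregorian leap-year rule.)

127

Multiples of 4 in [1694,2222]: 132.
Of those, multiples of 100: 6 (not leap unless ÷400).
Multiples of 400: 1.
Leap years = 132 − 6 + 1 = 127.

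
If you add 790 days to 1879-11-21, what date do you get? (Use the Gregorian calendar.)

+366 (one year; includes Feb 29, 1880) → Nov 21, 1880 (424 left).
+365 (one year) → Nov 21, 1881 (59 left).
Nov has 30 days: +10 → Dec 1, 1881 (49 left).
Dec has 31 days: +31 → Jan 1, 1882 (18 left).
+18 → Jan 19, 1882.

January 19, 1882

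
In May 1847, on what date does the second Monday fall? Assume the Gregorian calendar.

May 10, 1847

May 1, 1847 is a Saturday.
The first Monday is therefore May 3 (2 days later).
The second Monday is 3 + 1×7 = May 10.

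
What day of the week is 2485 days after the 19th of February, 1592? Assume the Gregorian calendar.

First find the weekday of Feb 19, 1592. Doomsday rule: the anchor day for the 1500s is Wednesday. For year 92: 92÷12 = 7 r 8, and 8÷4 = 2, so 7+8+2 = 17.
Wednesday + 17 ≡ Saturday — that's 1592's doomsday.
In February the doomsday date is Feb 29 (1592 is a leap year (divisible by 4)).
Feb 19 is 10 days before Feb 29; 10 mod 7 = 3, so Saturday − 3 = Wednesday.
2485 mod 7 = 0, so 2485 days after a Wednesday is Wednesday + 0 = Wednesday.

Wednesday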